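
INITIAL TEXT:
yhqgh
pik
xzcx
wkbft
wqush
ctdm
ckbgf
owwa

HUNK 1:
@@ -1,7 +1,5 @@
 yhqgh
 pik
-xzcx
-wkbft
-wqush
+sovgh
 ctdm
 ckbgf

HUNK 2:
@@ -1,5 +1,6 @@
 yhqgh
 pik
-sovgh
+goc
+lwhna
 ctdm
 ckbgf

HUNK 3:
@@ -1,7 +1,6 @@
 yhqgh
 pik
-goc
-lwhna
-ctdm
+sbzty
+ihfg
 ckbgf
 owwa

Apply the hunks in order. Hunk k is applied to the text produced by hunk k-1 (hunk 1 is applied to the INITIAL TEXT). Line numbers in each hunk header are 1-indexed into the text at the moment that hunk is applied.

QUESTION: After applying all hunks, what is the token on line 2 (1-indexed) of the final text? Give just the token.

Answer: pik

Derivation:
Hunk 1: at line 1 remove [xzcx,wkbft,wqush] add [sovgh] -> 6 lines: yhqgh pik sovgh ctdm ckbgf owwa
Hunk 2: at line 1 remove [sovgh] add [goc,lwhna] -> 7 lines: yhqgh pik goc lwhna ctdm ckbgf owwa
Hunk 3: at line 1 remove [goc,lwhna,ctdm] add [sbzty,ihfg] -> 6 lines: yhqgh pik sbzty ihfg ckbgf owwa
Final line 2: pik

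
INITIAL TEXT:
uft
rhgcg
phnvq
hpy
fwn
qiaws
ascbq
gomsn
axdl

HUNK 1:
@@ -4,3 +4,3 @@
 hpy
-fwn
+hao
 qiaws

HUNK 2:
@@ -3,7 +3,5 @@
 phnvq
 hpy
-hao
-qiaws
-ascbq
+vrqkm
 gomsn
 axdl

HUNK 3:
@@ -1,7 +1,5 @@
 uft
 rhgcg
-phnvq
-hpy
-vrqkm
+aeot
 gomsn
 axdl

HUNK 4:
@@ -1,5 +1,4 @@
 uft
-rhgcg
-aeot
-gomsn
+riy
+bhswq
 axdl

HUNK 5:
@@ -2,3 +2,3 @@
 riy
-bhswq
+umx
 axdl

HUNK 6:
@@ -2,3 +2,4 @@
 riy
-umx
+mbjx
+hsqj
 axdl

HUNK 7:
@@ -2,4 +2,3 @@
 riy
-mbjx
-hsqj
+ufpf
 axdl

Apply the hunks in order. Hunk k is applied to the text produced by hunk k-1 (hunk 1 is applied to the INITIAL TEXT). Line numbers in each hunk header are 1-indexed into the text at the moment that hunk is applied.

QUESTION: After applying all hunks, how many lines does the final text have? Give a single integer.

Hunk 1: at line 4 remove [fwn] add [hao] -> 9 lines: uft rhgcg phnvq hpy hao qiaws ascbq gomsn axdl
Hunk 2: at line 3 remove [hao,qiaws,ascbq] add [vrqkm] -> 7 lines: uft rhgcg phnvq hpy vrqkm gomsn axdl
Hunk 3: at line 1 remove [phnvq,hpy,vrqkm] add [aeot] -> 5 lines: uft rhgcg aeot gomsn axdl
Hunk 4: at line 1 remove [rhgcg,aeot,gomsn] add [riy,bhswq] -> 4 lines: uft riy bhswq axdl
Hunk 5: at line 2 remove [bhswq] add [umx] -> 4 lines: uft riy umx axdl
Hunk 6: at line 2 remove [umx] add [mbjx,hsqj] -> 5 lines: uft riy mbjx hsqj axdl
Hunk 7: at line 2 remove [mbjx,hsqj] add [ufpf] -> 4 lines: uft riy ufpf axdl
Final line count: 4

Answer: 4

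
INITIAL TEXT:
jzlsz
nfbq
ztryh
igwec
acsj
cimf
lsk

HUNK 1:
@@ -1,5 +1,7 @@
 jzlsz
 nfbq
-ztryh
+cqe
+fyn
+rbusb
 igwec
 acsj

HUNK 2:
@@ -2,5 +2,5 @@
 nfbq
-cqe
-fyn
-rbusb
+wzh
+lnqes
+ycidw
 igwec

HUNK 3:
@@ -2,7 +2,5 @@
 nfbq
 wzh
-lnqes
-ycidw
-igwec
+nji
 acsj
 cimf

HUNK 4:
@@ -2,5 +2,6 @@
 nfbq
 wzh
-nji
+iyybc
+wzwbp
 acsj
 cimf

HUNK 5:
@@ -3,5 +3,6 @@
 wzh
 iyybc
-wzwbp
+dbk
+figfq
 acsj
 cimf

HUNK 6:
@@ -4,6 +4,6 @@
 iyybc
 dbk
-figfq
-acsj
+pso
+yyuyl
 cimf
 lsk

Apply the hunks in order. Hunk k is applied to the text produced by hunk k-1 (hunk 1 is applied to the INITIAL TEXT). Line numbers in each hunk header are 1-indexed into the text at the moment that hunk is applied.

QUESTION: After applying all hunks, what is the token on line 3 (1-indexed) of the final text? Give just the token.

Hunk 1: at line 1 remove [ztryh] add [cqe,fyn,rbusb] -> 9 lines: jzlsz nfbq cqe fyn rbusb igwec acsj cimf lsk
Hunk 2: at line 2 remove [cqe,fyn,rbusb] add [wzh,lnqes,ycidw] -> 9 lines: jzlsz nfbq wzh lnqes ycidw igwec acsj cimf lsk
Hunk 3: at line 2 remove [lnqes,ycidw,igwec] add [nji] -> 7 lines: jzlsz nfbq wzh nji acsj cimf lsk
Hunk 4: at line 2 remove [nji] add [iyybc,wzwbp] -> 8 lines: jzlsz nfbq wzh iyybc wzwbp acsj cimf lsk
Hunk 5: at line 3 remove [wzwbp] add [dbk,figfq] -> 9 lines: jzlsz nfbq wzh iyybc dbk figfq acsj cimf lsk
Hunk 6: at line 4 remove [figfq,acsj] add [pso,yyuyl] -> 9 lines: jzlsz nfbq wzh iyybc dbk pso yyuyl cimf lsk
Final line 3: wzh

Answer: wzh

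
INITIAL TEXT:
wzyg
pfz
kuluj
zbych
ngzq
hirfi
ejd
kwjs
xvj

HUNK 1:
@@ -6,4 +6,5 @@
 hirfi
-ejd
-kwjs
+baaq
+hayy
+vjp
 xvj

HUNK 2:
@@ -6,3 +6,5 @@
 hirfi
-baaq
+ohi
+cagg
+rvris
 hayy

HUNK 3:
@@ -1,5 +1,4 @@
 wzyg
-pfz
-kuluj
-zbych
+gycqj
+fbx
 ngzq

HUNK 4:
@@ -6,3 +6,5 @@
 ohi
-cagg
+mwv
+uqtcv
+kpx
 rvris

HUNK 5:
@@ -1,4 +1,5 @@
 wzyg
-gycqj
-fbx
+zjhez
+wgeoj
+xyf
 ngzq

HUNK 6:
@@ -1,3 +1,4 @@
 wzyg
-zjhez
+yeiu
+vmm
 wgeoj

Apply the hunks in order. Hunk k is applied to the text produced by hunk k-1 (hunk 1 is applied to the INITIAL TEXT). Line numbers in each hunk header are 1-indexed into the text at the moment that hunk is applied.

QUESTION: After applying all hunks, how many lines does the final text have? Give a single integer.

Answer: 15

Derivation:
Hunk 1: at line 6 remove [ejd,kwjs] add [baaq,hayy,vjp] -> 10 lines: wzyg pfz kuluj zbych ngzq hirfi baaq hayy vjp xvj
Hunk 2: at line 6 remove [baaq] add [ohi,cagg,rvris] -> 12 lines: wzyg pfz kuluj zbych ngzq hirfi ohi cagg rvris hayy vjp xvj
Hunk 3: at line 1 remove [pfz,kuluj,zbych] add [gycqj,fbx] -> 11 lines: wzyg gycqj fbx ngzq hirfi ohi cagg rvris hayy vjp xvj
Hunk 4: at line 6 remove [cagg] add [mwv,uqtcv,kpx] -> 13 lines: wzyg gycqj fbx ngzq hirfi ohi mwv uqtcv kpx rvris hayy vjp xvj
Hunk 5: at line 1 remove [gycqj,fbx] add [zjhez,wgeoj,xyf] -> 14 lines: wzyg zjhez wgeoj xyf ngzq hirfi ohi mwv uqtcv kpx rvris hayy vjp xvj
Hunk 6: at line 1 remove [zjhez] add [yeiu,vmm] -> 15 lines: wzyg yeiu vmm wgeoj xyf ngzq hirfi ohi mwv uqtcv kpx rvris hayy vjp xvj
Final line count: 15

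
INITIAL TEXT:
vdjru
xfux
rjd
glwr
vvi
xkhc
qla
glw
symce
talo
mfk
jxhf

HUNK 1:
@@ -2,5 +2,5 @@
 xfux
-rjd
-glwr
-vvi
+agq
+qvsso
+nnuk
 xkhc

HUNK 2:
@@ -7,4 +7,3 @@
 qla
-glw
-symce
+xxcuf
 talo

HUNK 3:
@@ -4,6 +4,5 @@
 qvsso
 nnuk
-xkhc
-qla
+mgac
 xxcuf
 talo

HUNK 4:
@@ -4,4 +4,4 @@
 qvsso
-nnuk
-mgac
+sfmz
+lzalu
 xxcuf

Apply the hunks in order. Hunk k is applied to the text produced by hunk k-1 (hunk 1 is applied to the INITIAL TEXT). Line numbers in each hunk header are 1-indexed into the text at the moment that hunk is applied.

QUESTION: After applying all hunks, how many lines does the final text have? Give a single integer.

Hunk 1: at line 2 remove [rjd,glwr,vvi] add [agq,qvsso,nnuk] -> 12 lines: vdjru xfux agq qvsso nnuk xkhc qla glw symce talo mfk jxhf
Hunk 2: at line 7 remove [glw,symce] add [xxcuf] -> 11 lines: vdjru xfux agq qvsso nnuk xkhc qla xxcuf talo mfk jxhf
Hunk 3: at line 4 remove [xkhc,qla] add [mgac] -> 10 lines: vdjru xfux agq qvsso nnuk mgac xxcuf talo mfk jxhf
Hunk 4: at line 4 remove [nnuk,mgac] add [sfmz,lzalu] -> 10 lines: vdjru xfux agq qvsso sfmz lzalu xxcuf talo mfk jxhf
Final line count: 10

Answer: 10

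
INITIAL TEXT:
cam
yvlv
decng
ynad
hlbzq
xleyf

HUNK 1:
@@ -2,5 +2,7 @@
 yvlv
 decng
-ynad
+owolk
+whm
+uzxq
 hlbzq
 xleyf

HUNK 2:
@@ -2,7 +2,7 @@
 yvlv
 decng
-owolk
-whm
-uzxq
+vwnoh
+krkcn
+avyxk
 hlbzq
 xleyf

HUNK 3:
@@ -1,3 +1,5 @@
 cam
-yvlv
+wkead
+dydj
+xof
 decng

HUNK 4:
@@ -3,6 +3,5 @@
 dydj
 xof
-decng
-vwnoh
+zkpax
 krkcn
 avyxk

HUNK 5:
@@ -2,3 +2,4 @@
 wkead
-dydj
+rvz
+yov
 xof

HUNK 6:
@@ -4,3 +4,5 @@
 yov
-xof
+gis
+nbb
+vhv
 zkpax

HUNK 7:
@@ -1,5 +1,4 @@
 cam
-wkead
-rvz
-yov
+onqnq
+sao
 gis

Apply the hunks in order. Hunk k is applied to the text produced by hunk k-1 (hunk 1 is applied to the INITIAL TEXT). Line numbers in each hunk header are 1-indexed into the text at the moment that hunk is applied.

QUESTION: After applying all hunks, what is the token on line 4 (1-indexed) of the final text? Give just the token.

Answer: gis

Derivation:
Hunk 1: at line 2 remove [ynad] add [owolk,whm,uzxq] -> 8 lines: cam yvlv decng owolk whm uzxq hlbzq xleyf
Hunk 2: at line 2 remove [owolk,whm,uzxq] add [vwnoh,krkcn,avyxk] -> 8 lines: cam yvlv decng vwnoh krkcn avyxk hlbzq xleyf
Hunk 3: at line 1 remove [yvlv] add [wkead,dydj,xof] -> 10 lines: cam wkead dydj xof decng vwnoh krkcn avyxk hlbzq xleyf
Hunk 4: at line 3 remove [decng,vwnoh] add [zkpax] -> 9 lines: cam wkead dydj xof zkpax krkcn avyxk hlbzq xleyf
Hunk 5: at line 2 remove [dydj] add [rvz,yov] -> 10 lines: cam wkead rvz yov xof zkpax krkcn avyxk hlbzq xleyf
Hunk 6: at line 4 remove [xof] add [gis,nbb,vhv] -> 12 lines: cam wkead rvz yov gis nbb vhv zkpax krkcn avyxk hlbzq xleyf
Hunk 7: at line 1 remove [wkead,rvz,yov] add [onqnq,sao] -> 11 lines: cam onqnq sao gis nbb vhv zkpax krkcn avyxk hlbzq xleyf
Final line 4: gis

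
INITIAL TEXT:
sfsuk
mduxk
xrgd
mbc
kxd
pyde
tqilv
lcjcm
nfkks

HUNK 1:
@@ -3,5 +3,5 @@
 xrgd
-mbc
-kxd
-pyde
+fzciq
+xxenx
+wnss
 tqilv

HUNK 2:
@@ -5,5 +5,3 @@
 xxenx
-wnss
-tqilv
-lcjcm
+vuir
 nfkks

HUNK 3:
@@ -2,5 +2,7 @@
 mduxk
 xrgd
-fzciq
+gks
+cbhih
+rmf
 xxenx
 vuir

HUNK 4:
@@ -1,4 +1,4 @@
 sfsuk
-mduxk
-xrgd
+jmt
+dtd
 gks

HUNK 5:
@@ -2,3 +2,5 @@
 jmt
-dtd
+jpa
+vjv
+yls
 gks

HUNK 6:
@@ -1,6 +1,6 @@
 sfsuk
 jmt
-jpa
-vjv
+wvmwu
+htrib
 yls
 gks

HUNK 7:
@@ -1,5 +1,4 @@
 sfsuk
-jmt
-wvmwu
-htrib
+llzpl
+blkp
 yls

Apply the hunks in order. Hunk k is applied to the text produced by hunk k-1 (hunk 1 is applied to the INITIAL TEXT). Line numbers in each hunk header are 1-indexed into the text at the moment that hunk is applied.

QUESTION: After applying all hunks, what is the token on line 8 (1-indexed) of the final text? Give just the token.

Answer: xxenx

Derivation:
Hunk 1: at line 3 remove [mbc,kxd,pyde] add [fzciq,xxenx,wnss] -> 9 lines: sfsuk mduxk xrgd fzciq xxenx wnss tqilv lcjcm nfkks
Hunk 2: at line 5 remove [wnss,tqilv,lcjcm] add [vuir] -> 7 lines: sfsuk mduxk xrgd fzciq xxenx vuir nfkks
Hunk 3: at line 2 remove [fzciq] add [gks,cbhih,rmf] -> 9 lines: sfsuk mduxk xrgd gks cbhih rmf xxenx vuir nfkks
Hunk 4: at line 1 remove [mduxk,xrgd] add [jmt,dtd] -> 9 lines: sfsuk jmt dtd gks cbhih rmf xxenx vuir nfkks
Hunk 5: at line 2 remove [dtd] add [jpa,vjv,yls] -> 11 lines: sfsuk jmt jpa vjv yls gks cbhih rmf xxenx vuir nfkks
Hunk 6: at line 1 remove [jpa,vjv] add [wvmwu,htrib] -> 11 lines: sfsuk jmt wvmwu htrib yls gks cbhih rmf xxenx vuir nfkks
Hunk 7: at line 1 remove [jmt,wvmwu,htrib] add [llzpl,blkp] -> 10 lines: sfsuk llzpl blkp yls gks cbhih rmf xxenx vuir nfkks
Final line 8: xxenx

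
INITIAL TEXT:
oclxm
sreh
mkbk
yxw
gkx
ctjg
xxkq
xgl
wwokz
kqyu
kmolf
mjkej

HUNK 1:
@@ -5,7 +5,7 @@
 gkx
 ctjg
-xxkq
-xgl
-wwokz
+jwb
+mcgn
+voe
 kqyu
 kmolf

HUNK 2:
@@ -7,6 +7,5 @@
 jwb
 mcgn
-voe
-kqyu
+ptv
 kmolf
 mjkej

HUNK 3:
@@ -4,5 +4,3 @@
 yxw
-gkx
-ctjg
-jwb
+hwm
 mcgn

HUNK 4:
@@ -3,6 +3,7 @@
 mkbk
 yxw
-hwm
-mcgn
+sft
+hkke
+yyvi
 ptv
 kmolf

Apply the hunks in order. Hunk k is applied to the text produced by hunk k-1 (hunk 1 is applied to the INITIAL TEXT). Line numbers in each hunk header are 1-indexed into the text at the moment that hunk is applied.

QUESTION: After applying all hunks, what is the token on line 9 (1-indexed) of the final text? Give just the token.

Answer: kmolf

Derivation:
Hunk 1: at line 5 remove [xxkq,xgl,wwokz] add [jwb,mcgn,voe] -> 12 lines: oclxm sreh mkbk yxw gkx ctjg jwb mcgn voe kqyu kmolf mjkej
Hunk 2: at line 7 remove [voe,kqyu] add [ptv] -> 11 lines: oclxm sreh mkbk yxw gkx ctjg jwb mcgn ptv kmolf mjkej
Hunk 3: at line 4 remove [gkx,ctjg,jwb] add [hwm] -> 9 lines: oclxm sreh mkbk yxw hwm mcgn ptv kmolf mjkej
Hunk 4: at line 3 remove [hwm,mcgn] add [sft,hkke,yyvi] -> 10 lines: oclxm sreh mkbk yxw sft hkke yyvi ptv kmolf mjkej
Final line 9: kmolf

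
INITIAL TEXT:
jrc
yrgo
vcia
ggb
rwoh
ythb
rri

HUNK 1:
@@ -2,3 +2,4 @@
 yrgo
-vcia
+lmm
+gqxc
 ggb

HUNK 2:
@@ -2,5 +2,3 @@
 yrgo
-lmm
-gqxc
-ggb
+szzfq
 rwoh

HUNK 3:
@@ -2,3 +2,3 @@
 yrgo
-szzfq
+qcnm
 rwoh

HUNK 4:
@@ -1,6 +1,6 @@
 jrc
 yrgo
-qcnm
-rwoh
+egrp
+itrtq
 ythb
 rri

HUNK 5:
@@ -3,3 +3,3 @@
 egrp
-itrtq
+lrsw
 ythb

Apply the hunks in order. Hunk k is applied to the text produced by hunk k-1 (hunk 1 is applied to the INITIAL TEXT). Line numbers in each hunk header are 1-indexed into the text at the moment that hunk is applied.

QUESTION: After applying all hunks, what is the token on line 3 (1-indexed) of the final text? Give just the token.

Hunk 1: at line 2 remove [vcia] add [lmm,gqxc] -> 8 lines: jrc yrgo lmm gqxc ggb rwoh ythb rri
Hunk 2: at line 2 remove [lmm,gqxc,ggb] add [szzfq] -> 6 lines: jrc yrgo szzfq rwoh ythb rri
Hunk 3: at line 2 remove [szzfq] add [qcnm] -> 6 lines: jrc yrgo qcnm rwoh ythb rri
Hunk 4: at line 1 remove [qcnm,rwoh] add [egrp,itrtq] -> 6 lines: jrc yrgo egrp itrtq ythb rri
Hunk 5: at line 3 remove [itrtq] add [lrsw] -> 6 lines: jrc yrgo egrp lrsw ythb rri
Final line 3: egrp

Answer: egrp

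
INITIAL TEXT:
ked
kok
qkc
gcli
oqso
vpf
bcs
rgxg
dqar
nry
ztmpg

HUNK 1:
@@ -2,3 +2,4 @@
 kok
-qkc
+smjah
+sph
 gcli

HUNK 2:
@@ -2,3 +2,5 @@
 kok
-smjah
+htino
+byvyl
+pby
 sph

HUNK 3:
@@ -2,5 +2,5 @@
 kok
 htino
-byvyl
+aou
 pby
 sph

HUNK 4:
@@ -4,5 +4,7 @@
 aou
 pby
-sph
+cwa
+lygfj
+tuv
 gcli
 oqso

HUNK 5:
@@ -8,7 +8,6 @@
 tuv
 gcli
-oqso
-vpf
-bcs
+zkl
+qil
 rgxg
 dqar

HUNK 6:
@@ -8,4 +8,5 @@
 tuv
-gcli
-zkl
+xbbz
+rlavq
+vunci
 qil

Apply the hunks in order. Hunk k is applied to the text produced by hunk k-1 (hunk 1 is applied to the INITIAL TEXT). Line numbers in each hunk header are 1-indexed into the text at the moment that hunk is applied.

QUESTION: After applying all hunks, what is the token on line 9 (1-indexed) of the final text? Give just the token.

Answer: xbbz

Derivation:
Hunk 1: at line 2 remove [qkc] add [smjah,sph] -> 12 lines: ked kok smjah sph gcli oqso vpf bcs rgxg dqar nry ztmpg
Hunk 2: at line 2 remove [smjah] add [htino,byvyl,pby] -> 14 lines: ked kok htino byvyl pby sph gcli oqso vpf bcs rgxg dqar nry ztmpg
Hunk 3: at line 2 remove [byvyl] add [aou] -> 14 lines: ked kok htino aou pby sph gcli oqso vpf bcs rgxg dqar nry ztmpg
Hunk 4: at line 4 remove [sph] add [cwa,lygfj,tuv] -> 16 lines: ked kok htino aou pby cwa lygfj tuv gcli oqso vpf bcs rgxg dqar nry ztmpg
Hunk 5: at line 8 remove [oqso,vpf,bcs] add [zkl,qil] -> 15 lines: ked kok htino aou pby cwa lygfj tuv gcli zkl qil rgxg dqar nry ztmpg
Hunk 6: at line 8 remove [gcli,zkl] add [xbbz,rlavq,vunci] -> 16 lines: ked kok htino aou pby cwa lygfj tuv xbbz rlavq vunci qil rgxg dqar nry ztmpg
Final line 9: xbbz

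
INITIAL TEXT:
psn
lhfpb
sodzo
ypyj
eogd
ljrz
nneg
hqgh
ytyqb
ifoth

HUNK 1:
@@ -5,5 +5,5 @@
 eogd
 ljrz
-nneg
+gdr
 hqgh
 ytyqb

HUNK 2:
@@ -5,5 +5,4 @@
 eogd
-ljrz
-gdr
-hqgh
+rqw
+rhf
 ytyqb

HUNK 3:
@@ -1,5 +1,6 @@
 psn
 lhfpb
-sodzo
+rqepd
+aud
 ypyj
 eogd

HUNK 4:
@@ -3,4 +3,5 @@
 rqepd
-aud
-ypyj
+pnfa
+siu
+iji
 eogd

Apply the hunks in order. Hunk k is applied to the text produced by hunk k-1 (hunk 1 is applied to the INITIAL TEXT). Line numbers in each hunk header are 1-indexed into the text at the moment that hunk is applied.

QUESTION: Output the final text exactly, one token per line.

Answer: psn
lhfpb
rqepd
pnfa
siu
iji
eogd
rqw
rhf
ytyqb
ifoth

Derivation:
Hunk 1: at line 5 remove [nneg] add [gdr] -> 10 lines: psn lhfpb sodzo ypyj eogd ljrz gdr hqgh ytyqb ifoth
Hunk 2: at line 5 remove [ljrz,gdr,hqgh] add [rqw,rhf] -> 9 lines: psn lhfpb sodzo ypyj eogd rqw rhf ytyqb ifoth
Hunk 3: at line 1 remove [sodzo] add [rqepd,aud] -> 10 lines: psn lhfpb rqepd aud ypyj eogd rqw rhf ytyqb ifoth
Hunk 4: at line 3 remove [aud,ypyj] add [pnfa,siu,iji] -> 11 lines: psn lhfpb rqepd pnfa siu iji eogd rqw rhf ytyqb ifoth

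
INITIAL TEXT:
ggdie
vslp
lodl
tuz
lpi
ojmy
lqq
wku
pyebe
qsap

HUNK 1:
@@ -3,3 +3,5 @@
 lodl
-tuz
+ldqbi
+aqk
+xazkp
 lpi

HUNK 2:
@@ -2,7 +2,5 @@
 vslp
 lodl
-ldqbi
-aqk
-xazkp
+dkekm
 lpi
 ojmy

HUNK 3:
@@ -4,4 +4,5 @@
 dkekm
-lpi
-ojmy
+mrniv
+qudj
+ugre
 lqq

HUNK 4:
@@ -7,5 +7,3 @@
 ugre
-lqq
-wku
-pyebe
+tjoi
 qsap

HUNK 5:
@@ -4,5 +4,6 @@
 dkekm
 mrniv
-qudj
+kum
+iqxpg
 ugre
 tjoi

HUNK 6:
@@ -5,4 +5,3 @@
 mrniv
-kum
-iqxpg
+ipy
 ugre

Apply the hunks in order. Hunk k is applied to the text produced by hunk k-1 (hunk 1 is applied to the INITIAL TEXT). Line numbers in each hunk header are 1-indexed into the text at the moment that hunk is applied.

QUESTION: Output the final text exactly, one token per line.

Hunk 1: at line 3 remove [tuz] add [ldqbi,aqk,xazkp] -> 12 lines: ggdie vslp lodl ldqbi aqk xazkp lpi ojmy lqq wku pyebe qsap
Hunk 2: at line 2 remove [ldqbi,aqk,xazkp] add [dkekm] -> 10 lines: ggdie vslp lodl dkekm lpi ojmy lqq wku pyebe qsap
Hunk 3: at line 4 remove [lpi,ojmy] add [mrniv,qudj,ugre] -> 11 lines: ggdie vslp lodl dkekm mrniv qudj ugre lqq wku pyebe qsap
Hunk 4: at line 7 remove [lqq,wku,pyebe] add [tjoi] -> 9 lines: ggdie vslp lodl dkekm mrniv qudj ugre tjoi qsap
Hunk 5: at line 4 remove [qudj] add [kum,iqxpg] -> 10 lines: ggdie vslp lodl dkekm mrniv kum iqxpg ugre tjoi qsap
Hunk 6: at line 5 remove [kum,iqxpg] add [ipy] -> 9 lines: ggdie vslp lodl dkekm mrniv ipy ugre tjoi qsap

Answer: ggdie
vslp
lodl
dkekm
mrniv
ipy
ugre
tjoi
qsap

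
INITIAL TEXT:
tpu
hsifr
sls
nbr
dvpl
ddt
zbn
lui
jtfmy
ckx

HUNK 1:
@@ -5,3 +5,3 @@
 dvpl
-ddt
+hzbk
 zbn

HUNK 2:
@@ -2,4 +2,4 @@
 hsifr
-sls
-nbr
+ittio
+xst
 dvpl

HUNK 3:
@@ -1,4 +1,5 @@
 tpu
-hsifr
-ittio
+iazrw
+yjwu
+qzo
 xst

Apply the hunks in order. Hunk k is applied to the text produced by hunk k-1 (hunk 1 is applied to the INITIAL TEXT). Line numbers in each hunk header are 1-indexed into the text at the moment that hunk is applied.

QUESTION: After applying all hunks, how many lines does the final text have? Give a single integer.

Answer: 11

Derivation:
Hunk 1: at line 5 remove [ddt] add [hzbk] -> 10 lines: tpu hsifr sls nbr dvpl hzbk zbn lui jtfmy ckx
Hunk 2: at line 2 remove [sls,nbr] add [ittio,xst] -> 10 lines: tpu hsifr ittio xst dvpl hzbk zbn lui jtfmy ckx
Hunk 3: at line 1 remove [hsifr,ittio] add [iazrw,yjwu,qzo] -> 11 lines: tpu iazrw yjwu qzo xst dvpl hzbk zbn lui jtfmy ckx
Final line count: 11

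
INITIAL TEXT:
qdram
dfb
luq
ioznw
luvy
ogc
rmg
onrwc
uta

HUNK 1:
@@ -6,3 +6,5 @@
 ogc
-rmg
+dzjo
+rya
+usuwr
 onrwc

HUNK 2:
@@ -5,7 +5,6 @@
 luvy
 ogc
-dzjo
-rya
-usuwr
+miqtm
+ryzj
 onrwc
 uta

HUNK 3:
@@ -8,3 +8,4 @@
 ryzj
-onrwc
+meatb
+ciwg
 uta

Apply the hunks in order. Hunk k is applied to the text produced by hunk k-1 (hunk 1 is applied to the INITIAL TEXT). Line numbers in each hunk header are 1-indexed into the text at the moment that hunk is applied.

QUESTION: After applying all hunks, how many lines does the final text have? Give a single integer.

Hunk 1: at line 6 remove [rmg] add [dzjo,rya,usuwr] -> 11 lines: qdram dfb luq ioznw luvy ogc dzjo rya usuwr onrwc uta
Hunk 2: at line 5 remove [dzjo,rya,usuwr] add [miqtm,ryzj] -> 10 lines: qdram dfb luq ioznw luvy ogc miqtm ryzj onrwc uta
Hunk 3: at line 8 remove [onrwc] add [meatb,ciwg] -> 11 lines: qdram dfb luq ioznw luvy ogc miqtm ryzj meatb ciwg uta
Final line count: 11

Answer: 11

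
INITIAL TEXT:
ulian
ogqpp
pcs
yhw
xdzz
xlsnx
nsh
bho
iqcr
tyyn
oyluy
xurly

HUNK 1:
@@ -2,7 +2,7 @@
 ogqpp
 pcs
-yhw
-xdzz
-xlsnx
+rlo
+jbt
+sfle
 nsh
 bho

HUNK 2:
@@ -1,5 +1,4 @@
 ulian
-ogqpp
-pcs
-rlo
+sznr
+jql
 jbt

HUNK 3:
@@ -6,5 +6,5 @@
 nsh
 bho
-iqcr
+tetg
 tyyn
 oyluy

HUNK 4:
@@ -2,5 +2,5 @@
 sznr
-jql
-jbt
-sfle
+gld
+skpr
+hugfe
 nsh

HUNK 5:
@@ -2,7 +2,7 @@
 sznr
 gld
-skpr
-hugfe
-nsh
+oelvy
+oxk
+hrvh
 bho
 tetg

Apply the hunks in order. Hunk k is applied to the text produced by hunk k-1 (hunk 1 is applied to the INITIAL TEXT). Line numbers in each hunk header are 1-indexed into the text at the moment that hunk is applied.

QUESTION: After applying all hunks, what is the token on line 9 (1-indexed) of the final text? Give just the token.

Answer: tyyn

Derivation:
Hunk 1: at line 2 remove [yhw,xdzz,xlsnx] add [rlo,jbt,sfle] -> 12 lines: ulian ogqpp pcs rlo jbt sfle nsh bho iqcr tyyn oyluy xurly
Hunk 2: at line 1 remove [ogqpp,pcs,rlo] add [sznr,jql] -> 11 lines: ulian sznr jql jbt sfle nsh bho iqcr tyyn oyluy xurly
Hunk 3: at line 6 remove [iqcr] add [tetg] -> 11 lines: ulian sznr jql jbt sfle nsh bho tetg tyyn oyluy xurly
Hunk 4: at line 2 remove [jql,jbt,sfle] add [gld,skpr,hugfe] -> 11 lines: ulian sznr gld skpr hugfe nsh bho tetg tyyn oyluy xurly
Hunk 5: at line 2 remove [skpr,hugfe,nsh] add [oelvy,oxk,hrvh] -> 11 lines: ulian sznr gld oelvy oxk hrvh bho tetg tyyn oyluy xurly
Final line 9: tyyn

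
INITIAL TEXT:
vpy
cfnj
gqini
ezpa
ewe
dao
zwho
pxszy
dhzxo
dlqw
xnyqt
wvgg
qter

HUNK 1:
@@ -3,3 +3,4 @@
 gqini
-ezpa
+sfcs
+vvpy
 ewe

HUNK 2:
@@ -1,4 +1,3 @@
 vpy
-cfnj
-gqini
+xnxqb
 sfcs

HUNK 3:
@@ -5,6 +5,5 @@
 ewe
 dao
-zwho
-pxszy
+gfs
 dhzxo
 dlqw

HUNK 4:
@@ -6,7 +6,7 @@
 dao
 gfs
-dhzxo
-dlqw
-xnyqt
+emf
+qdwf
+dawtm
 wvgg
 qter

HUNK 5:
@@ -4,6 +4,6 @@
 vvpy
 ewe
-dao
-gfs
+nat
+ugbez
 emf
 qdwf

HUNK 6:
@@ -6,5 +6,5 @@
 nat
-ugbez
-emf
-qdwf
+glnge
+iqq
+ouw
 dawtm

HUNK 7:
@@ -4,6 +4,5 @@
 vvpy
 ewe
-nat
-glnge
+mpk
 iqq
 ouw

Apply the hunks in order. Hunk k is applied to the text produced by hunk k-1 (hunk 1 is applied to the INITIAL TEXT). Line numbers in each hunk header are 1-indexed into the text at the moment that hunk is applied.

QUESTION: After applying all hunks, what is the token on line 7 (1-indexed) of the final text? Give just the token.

Hunk 1: at line 3 remove [ezpa] add [sfcs,vvpy] -> 14 lines: vpy cfnj gqini sfcs vvpy ewe dao zwho pxszy dhzxo dlqw xnyqt wvgg qter
Hunk 2: at line 1 remove [cfnj,gqini] add [xnxqb] -> 13 lines: vpy xnxqb sfcs vvpy ewe dao zwho pxszy dhzxo dlqw xnyqt wvgg qter
Hunk 3: at line 5 remove [zwho,pxszy] add [gfs] -> 12 lines: vpy xnxqb sfcs vvpy ewe dao gfs dhzxo dlqw xnyqt wvgg qter
Hunk 4: at line 6 remove [dhzxo,dlqw,xnyqt] add [emf,qdwf,dawtm] -> 12 lines: vpy xnxqb sfcs vvpy ewe dao gfs emf qdwf dawtm wvgg qter
Hunk 5: at line 4 remove [dao,gfs] add [nat,ugbez] -> 12 lines: vpy xnxqb sfcs vvpy ewe nat ugbez emf qdwf dawtm wvgg qter
Hunk 6: at line 6 remove [ugbez,emf,qdwf] add [glnge,iqq,ouw] -> 12 lines: vpy xnxqb sfcs vvpy ewe nat glnge iqq ouw dawtm wvgg qter
Hunk 7: at line 4 remove [nat,glnge] add [mpk] -> 11 lines: vpy xnxqb sfcs vvpy ewe mpk iqq ouw dawtm wvgg qter
Final line 7: iqq

Answer: iqq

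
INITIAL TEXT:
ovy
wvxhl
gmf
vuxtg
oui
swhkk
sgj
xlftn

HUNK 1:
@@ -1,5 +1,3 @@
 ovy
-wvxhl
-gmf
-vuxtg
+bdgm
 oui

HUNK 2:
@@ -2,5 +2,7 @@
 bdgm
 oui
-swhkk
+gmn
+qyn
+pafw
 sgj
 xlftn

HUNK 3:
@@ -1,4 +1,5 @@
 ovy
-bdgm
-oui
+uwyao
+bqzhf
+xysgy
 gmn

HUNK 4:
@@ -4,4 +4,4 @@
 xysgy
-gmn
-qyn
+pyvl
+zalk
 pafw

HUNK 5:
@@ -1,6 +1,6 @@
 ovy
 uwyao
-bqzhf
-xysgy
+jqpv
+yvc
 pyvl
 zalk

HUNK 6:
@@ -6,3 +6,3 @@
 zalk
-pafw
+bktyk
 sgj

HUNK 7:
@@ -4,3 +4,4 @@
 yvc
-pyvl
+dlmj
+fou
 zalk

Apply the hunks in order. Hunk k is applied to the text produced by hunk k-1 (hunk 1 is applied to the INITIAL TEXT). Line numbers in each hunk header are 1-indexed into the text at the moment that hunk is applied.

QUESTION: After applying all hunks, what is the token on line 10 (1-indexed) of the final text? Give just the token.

Hunk 1: at line 1 remove [wvxhl,gmf,vuxtg] add [bdgm] -> 6 lines: ovy bdgm oui swhkk sgj xlftn
Hunk 2: at line 2 remove [swhkk] add [gmn,qyn,pafw] -> 8 lines: ovy bdgm oui gmn qyn pafw sgj xlftn
Hunk 3: at line 1 remove [bdgm,oui] add [uwyao,bqzhf,xysgy] -> 9 lines: ovy uwyao bqzhf xysgy gmn qyn pafw sgj xlftn
Hunk 4: at line 4 remove [gmn,qyn] add [pyvl,zalk] -> 9 lines: ovy uwyao bqzhf xysgy pyvl zalk pafw sgj xlftn
Hunk 5: at line 1 remove [bqzhf,xysgy] add [jqpv,yvc] -> 9 lines: ovy uwyao jqpv yvc pyvl zalk pafw sgj xlftn
Hunk 6: at line 6 remove [pafw] add [bktyk] -> 9 lines: ovy uwyao jqpv yvc pyvl zalk bktyk sgj xlftn
Hunk 7: at line 4 remove [pyvl] add [dlmj,fou] -> 10 lines: ovy uwyao jqpv yvc dlmj fou zalk bktyk sgj xlftn
Final line 10: xlftn

Answer: xlftn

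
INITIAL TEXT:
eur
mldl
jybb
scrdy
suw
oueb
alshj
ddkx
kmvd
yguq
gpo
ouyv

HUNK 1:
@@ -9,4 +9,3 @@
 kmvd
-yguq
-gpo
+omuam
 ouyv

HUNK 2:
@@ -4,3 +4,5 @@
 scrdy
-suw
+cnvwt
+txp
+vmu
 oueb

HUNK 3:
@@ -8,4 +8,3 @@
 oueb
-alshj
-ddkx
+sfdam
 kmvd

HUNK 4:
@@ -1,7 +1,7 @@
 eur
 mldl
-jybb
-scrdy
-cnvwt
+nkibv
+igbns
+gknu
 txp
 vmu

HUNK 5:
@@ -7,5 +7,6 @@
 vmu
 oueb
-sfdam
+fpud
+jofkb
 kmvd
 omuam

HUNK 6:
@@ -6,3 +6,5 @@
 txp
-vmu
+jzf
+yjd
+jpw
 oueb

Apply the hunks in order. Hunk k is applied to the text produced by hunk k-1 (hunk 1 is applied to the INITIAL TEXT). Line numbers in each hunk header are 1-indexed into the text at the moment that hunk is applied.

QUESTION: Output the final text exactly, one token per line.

Hunk 1: at line 9 remove [yguq,gpo] add [omuam] -> 11 lines: eur mldl jybb scrdy suw oueb alshj ddkx kmvd omuam ouyv
Hunk 2: at line 4 remove [suw] add [cnvwt,txp,vmu] -> 13 lines: eur mldl jybb scrdy cnvwt txp vmu oueb alshj ddkx kmvd omuam ouyv
Hunk 3: at line 8 remove [alshj,ddkx] add [sfdam] -> 12 lines: eur mldl jybb scrdy cnvwt txp vmu oueb sfdam kmvd omuam ouyv
Hunk 4: at line 1 remove [jybb,scrdy,cnvwt] add [nkibv,igbns,gknu] -> 12 lines: eur mldl nkibv igbns gknu txp vmu oueb sfdam kmvd omuam ouyv
Hunk 5: at line 7 remove [sfdam] add [fpud,jofkb] -> 13 lines: eur mldl nkibv igbns gknu txp vmu oueb fpud jofkb kmvd omuam ouyv
Hunk 6: at line 6 remove [vmu] add [jzf,yjd,jpw] -> 15 lines: eur mldl nkibv igbns gknu txp jzf yjd jpw oueb fpud jofkb kmvd omuam ouyv

Answer: eur
mldl
nkibv
igbns
gknu
txp
jzf
yjd
jpw
oueb
fpud
jofkb
kmvd
omuam
ouyv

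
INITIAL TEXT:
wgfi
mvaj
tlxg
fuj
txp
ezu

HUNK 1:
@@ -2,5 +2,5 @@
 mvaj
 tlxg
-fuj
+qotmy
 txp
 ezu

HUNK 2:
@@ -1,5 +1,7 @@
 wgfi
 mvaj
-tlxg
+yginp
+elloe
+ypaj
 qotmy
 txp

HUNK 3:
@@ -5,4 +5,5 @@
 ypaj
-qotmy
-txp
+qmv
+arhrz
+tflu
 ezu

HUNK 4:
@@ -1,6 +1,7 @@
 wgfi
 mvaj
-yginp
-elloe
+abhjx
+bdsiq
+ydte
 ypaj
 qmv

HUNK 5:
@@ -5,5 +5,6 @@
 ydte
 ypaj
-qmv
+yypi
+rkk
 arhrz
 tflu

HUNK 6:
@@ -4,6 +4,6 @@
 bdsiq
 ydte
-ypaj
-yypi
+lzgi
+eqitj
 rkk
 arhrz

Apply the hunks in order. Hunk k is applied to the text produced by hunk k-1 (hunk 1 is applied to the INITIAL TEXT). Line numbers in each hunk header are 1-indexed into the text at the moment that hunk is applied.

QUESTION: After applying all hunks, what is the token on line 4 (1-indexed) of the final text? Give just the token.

Hunk 1: at line 2 remove [fuj] add [qotmy] -> 6 lines: wgfi mvaj tlxg qotmy txp ezu
Hunk 2: at line 1 remove [tlxg] add [yginp,elloe,ypaj] -> 8 lines: wgfi mvaj yginp elloe ypaj qotmy txp ezu
Hunk 3: at line 5 remove [qotmy,txp] add [qmv,arhrz,tflu] -> 9 lines: wgfi mvaj yginp elloe ypaj qmv arhrz tflu ezu
Hunk 4: at line 1 remove [yginp,elloe] add [abhjx,bdsiq,ydte] -> 10 lines: wgfi mvaj abhjx bdsiq ydte ypaj qmv arhrz tflu ezu
Hunk 5: at line 5 remove [qmv] add [yypi,rkk] -> 11 lines: wgfi mvaj abhjx bdsiq ydte ypaj yypi rkk arhrz tflu ezu
Hunk 6: at line 4 remove [ypaj,yypi] add [lzgi,eqitj] -> 11 lines: wgfi mvaj abhjx bdsiq ydte lzgi eqitj rkk arhrz tflu ezu
Final line 4: bdsiq

Answer: bdsiq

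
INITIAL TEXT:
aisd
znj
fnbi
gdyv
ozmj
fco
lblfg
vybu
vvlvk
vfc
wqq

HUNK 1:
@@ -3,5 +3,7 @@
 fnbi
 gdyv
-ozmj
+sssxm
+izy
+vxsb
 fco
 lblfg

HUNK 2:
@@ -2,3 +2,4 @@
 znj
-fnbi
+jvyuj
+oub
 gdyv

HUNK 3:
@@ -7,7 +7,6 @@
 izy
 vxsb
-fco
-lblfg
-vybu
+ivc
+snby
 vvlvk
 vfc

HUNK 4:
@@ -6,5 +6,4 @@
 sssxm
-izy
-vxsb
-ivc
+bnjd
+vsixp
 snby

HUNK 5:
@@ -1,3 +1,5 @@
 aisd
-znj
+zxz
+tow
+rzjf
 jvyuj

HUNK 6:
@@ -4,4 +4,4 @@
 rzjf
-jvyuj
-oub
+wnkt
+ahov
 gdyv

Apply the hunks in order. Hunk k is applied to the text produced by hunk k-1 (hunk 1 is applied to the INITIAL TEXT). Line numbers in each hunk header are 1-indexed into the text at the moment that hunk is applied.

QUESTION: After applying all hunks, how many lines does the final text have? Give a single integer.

Answer: 14

Derivation:
Hunk 1: at line 3 remove [ozmj] add [sssxm,izy,vxsb] -> 13 lines: aisd znj fnbi gdyv sssxm izy vxsb fco lblfg vybu vvlvk vfc wqq
Hunk 2: at line 2 remove [fnbi] add [jvyuj,oub] -> 14 lines: aisd znj jvyuj oub gdyv sssxm izy vxsb fco lblfg vybu vvlvk vfc wqq
Hunk 3: at line 7 remove [fco,lblfg,vybu] add [ivc,snby] -> 13 lines: aisd znj jvyuj oub gdyv sssxm izy vxsb ivc snby vvlvk vfc wqq
Hunk 4: at line 6 remove [izy,vxsb,ivc] add [bnjd,vsixp] -> 12 lines: aisd znj jvyuj oub gdyv sssxm bnjd vsixp snby vvlvk vfc wqq
Hunk 5: at line 1 remove [znj] add [zxz,tow,rzjf] -> 14 lines: aisd zxz tow rzjf jvyuj oub gdyv sssxm bnjd vsixp snby vvlvk vfc wqq
Hunk 6: at line 4 remove [jvyuj,oub] add [wnkt,ahov] -> 14 lines: aisd zxz tow rzjf wnkt ahov gdyv sssxm bnjd vsixp snby vvlvk vfc wqq
Final line count: 14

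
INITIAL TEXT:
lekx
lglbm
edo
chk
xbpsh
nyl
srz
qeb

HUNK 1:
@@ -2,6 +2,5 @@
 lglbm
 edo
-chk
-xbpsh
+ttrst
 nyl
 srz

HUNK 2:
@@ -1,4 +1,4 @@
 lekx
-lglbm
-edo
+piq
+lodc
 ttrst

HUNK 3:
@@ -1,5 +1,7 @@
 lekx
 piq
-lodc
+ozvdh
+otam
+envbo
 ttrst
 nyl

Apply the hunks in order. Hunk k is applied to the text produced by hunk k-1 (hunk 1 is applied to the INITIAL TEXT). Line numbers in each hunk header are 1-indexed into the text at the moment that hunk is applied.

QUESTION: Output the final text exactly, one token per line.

Answer: lekx
piq
ozvdh
otam
envbo
ttrst
nyl
srz
qeb

Derivation:
Hunk 1: at line 2 remove [chk,xbpsh] add [ttrst] -> 7 lines: lekx lglbm edo ttrst nyl srz qeb
Hunk 2: at line 1 remove [lglbm,edo] add [piq,lodc] -> 7 lines: lekx piq lodc ttrst nyl srz qeb
Hunk 3: at line 1 remove [lodc] add [ozvdh,otam,envbo] -> 9 lines: lekx piq ozvdh otam envbo ttrst nyl srz qeb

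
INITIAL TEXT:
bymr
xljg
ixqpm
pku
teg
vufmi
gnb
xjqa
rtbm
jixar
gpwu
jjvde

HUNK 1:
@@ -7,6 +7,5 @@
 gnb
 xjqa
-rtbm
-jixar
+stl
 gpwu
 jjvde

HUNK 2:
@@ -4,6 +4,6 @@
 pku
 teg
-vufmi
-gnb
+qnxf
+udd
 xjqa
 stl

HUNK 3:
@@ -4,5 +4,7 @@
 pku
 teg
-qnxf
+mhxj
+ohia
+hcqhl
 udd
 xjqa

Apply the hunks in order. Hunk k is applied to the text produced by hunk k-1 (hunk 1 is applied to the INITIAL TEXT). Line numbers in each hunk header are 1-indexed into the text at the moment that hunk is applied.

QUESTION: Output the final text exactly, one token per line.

Answer: bymr
xljg
ixqpm
pku
teg
mhxj
ohia
hcqhl
udd
xjqa
stl
gpwu
jjvde

Derivation:
Hunk 1: at line 7 remove [rtbm,jixar] add [stl] -> 11 lines: bymr xljg ixqpm pku teg vufmi gnb xjqa stl gpwu jjvde
Hunk 2: at line 4 remove [vufmi,gnb] add [qnxf,udd] -> 11 lines: bymr xljg ixqpm pku teg qnxf udd xjqa stl gpwu jjvde
Hunk 3: at line 4 remove [qnxf] add [mhxj,ohia,hcqhl] -> 13 lines: bymr xljg ixqpm pku teg mhxj ohia hcqhl udd xjqa stl gpwu jjvde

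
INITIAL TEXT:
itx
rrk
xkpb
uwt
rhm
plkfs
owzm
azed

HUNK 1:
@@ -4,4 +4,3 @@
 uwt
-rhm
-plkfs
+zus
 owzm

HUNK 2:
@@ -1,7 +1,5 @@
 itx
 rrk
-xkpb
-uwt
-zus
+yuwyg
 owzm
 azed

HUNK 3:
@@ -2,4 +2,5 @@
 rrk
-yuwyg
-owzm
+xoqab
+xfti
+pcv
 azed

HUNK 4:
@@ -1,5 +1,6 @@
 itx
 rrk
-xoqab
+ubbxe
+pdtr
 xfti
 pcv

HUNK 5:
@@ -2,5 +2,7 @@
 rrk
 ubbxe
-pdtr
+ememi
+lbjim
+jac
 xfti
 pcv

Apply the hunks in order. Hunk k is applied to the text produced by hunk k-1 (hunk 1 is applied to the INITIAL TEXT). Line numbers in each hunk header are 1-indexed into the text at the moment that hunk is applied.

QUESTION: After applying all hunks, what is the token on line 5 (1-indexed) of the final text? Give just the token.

Answer: lbjim

Derivation:
Hunk 1: at line 4 remove [rhm,plkfs] add [zus] -> 7 lines: itx rrk xkpb uwt zus owzm azed
Hunk 2: at line 1 remove [xkpb,uwt,zus] add [yuwyg] -> 5 lines: itx rrk yuwyg owzm azed
Hunk 3: at line 2 remove [yuwyg,owzm] add [xoqab,xfti,pcv] -> 6 lines: itx rrk xoqab xfti pcv azed
Hunk 4: at line 1 remove [xoqab] add [ubbxe,pdtr] -> 7 lines: itx rrk ubbxe pdtr xfti pcv azed
Hunk 5: at line 2 remove [pdtr] add [ememi,lbjim,jac] -> 9 lines: itx rrk ubbxe ememi lbjim jac xfti pcv azed
Final line 5: lbjim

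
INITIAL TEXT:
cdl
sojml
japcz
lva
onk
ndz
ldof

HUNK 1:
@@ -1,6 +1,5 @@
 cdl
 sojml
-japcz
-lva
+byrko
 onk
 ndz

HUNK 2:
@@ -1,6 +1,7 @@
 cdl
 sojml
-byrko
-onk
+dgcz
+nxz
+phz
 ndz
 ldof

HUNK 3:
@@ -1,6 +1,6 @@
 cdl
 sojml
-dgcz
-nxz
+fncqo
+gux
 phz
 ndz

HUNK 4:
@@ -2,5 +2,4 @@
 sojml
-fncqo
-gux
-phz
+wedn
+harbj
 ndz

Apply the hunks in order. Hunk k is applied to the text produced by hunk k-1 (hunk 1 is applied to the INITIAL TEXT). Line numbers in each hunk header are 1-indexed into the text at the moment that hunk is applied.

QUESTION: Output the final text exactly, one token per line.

Hunk 1: at line 1 remove [japcz,lva] add [byrko] -> 6 lines: cdl sojml byrko onk ndz ldof
Hunk 2: at line 1 remove [byrko,onk] add [dgcz,nxz,phz] -> 7 lines: cdl sojml dgcz nxz phz ndz ldof
Hunk 3: at line 1 remove [dgcz,nxz] add [fncqo,gux] -> 7 lines: cdl sojml fncqo gux phz ndz ldof
Hunk 4: at line 2 remove [fncqo,gux,phz] add [wedn,harbj] -> 6 lines: cdl sojml wedn harbj ndz ldof

Answer: cdl
sojml
wedn
harbj
ndz
ldof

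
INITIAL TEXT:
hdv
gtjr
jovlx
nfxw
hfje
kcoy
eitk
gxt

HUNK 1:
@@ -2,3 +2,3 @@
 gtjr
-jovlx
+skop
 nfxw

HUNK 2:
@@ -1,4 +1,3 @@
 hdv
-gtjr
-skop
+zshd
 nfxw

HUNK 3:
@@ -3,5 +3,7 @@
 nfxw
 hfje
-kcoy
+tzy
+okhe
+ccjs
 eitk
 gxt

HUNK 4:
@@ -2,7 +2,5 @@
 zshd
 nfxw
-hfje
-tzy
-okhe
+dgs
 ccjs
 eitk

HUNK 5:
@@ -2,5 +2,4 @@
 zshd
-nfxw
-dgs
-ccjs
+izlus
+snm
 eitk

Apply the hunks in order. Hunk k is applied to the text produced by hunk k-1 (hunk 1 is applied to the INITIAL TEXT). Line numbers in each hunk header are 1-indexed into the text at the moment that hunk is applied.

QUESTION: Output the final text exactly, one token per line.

Answer: hdv
zshd
izlus
snm
eitk
gxt

Derivation:
Hunk 1: at line 2 remove [jovlx] add [skop] -> 8 lines: hdv gtjr skop nfxw hfje kcoy eitk gxt
Hunk 2: at line 1 remove [gtjr,skop] add [zshd] -> 7 lines: hdv zshd nfxw hfje kcoy eitk gxt
Hunk 3: at line 3 remove [kcoy] add [tzy,okhe,ccjs] -> 9 lines: hdv zshd nfxw hfje tzy okhe ccjs eitk gxt
Hunk 4: at line 2 remove [hfje,tzy,okhe] add [dgs] -> 7 lines: hdv zshd nfxw dgs ccjs eitk gxt
Hunk 5: at line 2 remove [nfxw,dgs,ccjs] add [izlus,snm] -> 6 lines: hdv zshd izlus snm eitk gxt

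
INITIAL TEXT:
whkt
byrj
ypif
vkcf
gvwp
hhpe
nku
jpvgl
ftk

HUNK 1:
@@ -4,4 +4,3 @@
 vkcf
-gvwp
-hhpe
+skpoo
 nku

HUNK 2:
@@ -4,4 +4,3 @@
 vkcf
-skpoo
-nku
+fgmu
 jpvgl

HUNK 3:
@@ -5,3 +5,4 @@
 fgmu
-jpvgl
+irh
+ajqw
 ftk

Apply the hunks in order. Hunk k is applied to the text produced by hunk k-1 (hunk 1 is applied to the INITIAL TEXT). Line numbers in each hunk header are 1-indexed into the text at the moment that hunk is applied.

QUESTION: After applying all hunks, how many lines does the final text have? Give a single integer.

Hunk 1: at line 4 remove [gvwp,hhpe] add [skpoo] -> 8 lines: whkt byrj ypif vkcf skpoo nku jpvgl ftk
Hunk 2: at line 4 remove [skpoo,nku] add [fgmu] -> 7 lines: whkt byrj ypif vkcf fgmu jpvgl ftk
Hunk 3: at line 5 remove [jpvgl] add [irh,ajqw] -> 8 lines: whkt byrj ypif vkcf fgmu irh ajqw ftk
Final line count: 8

Answer: 8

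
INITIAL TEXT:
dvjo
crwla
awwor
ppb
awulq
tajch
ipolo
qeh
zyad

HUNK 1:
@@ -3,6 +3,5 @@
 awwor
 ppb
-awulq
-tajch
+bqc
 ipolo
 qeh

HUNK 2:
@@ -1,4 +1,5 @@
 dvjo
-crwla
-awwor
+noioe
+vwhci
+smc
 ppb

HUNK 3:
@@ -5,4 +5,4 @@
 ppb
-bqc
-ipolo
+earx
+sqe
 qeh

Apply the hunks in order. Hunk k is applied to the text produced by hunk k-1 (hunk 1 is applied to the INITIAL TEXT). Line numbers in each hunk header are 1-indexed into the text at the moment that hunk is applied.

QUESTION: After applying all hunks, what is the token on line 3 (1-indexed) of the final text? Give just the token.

Hunk 1: at line 3 remove [awulq,tajch] add [bqc] -> 8 lines: dvjo crwla awwor ppb bqc ipolo qeh zyad
Hunk 2: at line 1 remove [crwla,awwor] add [noioe,vwhci,smc] -> 9 lines: dvjo noioe vwhci smc ppb bqc ipolo qeh zyad
Hunk 3: at line 5 remove [bqc,ipolo] add [earx,sqe] -> 9 lines: dvjo noioe vwhci smc ppb earx sqe qeh zyad
Final line 3: vwhci

Answer: vwhci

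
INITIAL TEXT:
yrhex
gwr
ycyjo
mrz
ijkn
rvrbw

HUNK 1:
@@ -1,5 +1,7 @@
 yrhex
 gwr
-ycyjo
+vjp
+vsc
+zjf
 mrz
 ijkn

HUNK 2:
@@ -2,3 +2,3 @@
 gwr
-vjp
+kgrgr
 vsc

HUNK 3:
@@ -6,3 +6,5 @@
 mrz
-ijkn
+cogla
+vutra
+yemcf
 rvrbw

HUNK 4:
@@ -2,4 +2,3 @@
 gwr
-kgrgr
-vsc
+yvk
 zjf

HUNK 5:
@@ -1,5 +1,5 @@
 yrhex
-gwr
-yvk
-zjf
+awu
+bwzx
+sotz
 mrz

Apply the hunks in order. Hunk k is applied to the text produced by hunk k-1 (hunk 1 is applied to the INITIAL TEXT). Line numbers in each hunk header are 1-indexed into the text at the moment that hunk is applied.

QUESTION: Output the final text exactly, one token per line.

Hunk 1: at line 1 remove [ycyjo] add [vjp,vsc,zjf] -> 8 lines: yrhex gwr vjp vsc zjf mrz ijkn rvrbw
Hunk 2: at line 2 remove [vjp] add [kgrgr] -> 8 lines: yrhex gwr kgrgr vsc zjf mrz ijkn rvrbw
Hunk 3: at line 6 remove [ijkn] add [cogla,vutra,yemcf] -> 10 lines: yrhex gwr kgrgr vsc zjf mrz cogla vutra yemcf rvrbw
Hunk 4: at line 2 remove [kgrgr,vsc] add [yvk] -> 9 lines: yrhex gwr yvk zjf mrz cogla vutra yemcf rvrbw
Hunk 5: at line 1 remove [gwr,yvk,zjf] add [awu,bwzx,sotz] -> 9 lines: yrhex awu bwzx sotz mrz cogla vutra yemcf rvrbw

Answer: yrhex
awu
bwzx
sotz
mrz
cogla
vutra
yemcf
rvrbw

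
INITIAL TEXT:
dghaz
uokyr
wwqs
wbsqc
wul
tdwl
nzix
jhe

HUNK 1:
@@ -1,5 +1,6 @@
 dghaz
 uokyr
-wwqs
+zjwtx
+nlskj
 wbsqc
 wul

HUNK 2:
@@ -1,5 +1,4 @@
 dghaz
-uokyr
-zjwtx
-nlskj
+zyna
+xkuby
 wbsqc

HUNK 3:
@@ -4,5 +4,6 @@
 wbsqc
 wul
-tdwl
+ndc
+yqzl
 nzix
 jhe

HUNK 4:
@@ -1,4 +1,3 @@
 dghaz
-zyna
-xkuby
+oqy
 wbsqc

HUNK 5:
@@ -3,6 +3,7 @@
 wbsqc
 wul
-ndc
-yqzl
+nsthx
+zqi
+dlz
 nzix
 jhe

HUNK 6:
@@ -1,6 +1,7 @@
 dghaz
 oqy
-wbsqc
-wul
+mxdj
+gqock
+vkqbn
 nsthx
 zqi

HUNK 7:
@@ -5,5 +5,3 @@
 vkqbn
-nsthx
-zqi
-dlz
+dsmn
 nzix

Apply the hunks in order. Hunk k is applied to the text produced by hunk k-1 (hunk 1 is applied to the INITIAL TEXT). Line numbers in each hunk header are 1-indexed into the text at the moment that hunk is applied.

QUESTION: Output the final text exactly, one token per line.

Answer: dghaz
oqy
mxdj
gqock
vkqbn
dsmn
nzix
jhe

Derivation:
Hunk 1: at line 1 remove [wwqs] add [zjwtx,nlskj] -> 9 lines: dghaz uokyr zjwtx nlskj wbsqc wul tdwl nzix jhe
Hunk 2: at line 1 remove [uokyr,zjwtx,nlskj] add [zyna,xkuby] -> 8 lines: dghaz zyna xkuby wbsqc wul tdwl nzix jhe
Hunk 3: at line 4 remove [tdwl] add [ndc,yqzl] -> 9 lines: dghaz zyna xkuby wbsqc wul ndc yqzl nzix jhe
Hunk 4: at line 1 remove [zyna,xkuby] add [oqy] -> 8 lines: dghaz oqy wbsqc wul ndc yqzl nzix jhe
Hunk 5: at line 3 remove [ndc,yqzl] add [nsthx,zqi,dlz] -> 9 lines: dghaz oqy wbsqc wul nsthx zqi dlz nzix jhe
Hunk 6: at line 1 remove [wbsqc,wul] add [mxdj,gqock,vkqbn] -> 10 lines: dghaz oqy mxdj gqock vkqbn nsthx zqi dlz nzix jhe
Hunk 7: at line 5 remove [nsthx,zqi,dlz] add [dsmn] -> 8 lines: dghaz oqy mxdj gqock vkqbn dsmn nzix jhe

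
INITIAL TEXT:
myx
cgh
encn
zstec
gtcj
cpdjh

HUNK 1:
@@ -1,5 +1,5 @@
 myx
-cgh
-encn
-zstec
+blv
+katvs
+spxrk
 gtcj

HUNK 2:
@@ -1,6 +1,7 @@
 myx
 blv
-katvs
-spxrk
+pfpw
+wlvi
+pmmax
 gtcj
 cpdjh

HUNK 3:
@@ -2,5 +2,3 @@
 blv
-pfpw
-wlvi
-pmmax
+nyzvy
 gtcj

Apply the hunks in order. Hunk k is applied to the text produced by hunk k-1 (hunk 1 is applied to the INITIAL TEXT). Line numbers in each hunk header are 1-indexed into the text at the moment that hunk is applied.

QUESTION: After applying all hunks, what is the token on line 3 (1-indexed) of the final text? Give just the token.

Answer: nyzvy

Derivation:
Hunk 1: at line 1 remove [cgh,encn,zstec] add [blv,katvs,spxrk] -> 6 lines: myx blv katvs spxrk gtcj cpdjh
Hunk 2: at line 1 remove [katvs,spxrk] add [pfpw,wlvi,pmmax] -> 7 lines: myx blv pfpw wlvi pmmax gtcj cpdjh
Hunk 3: at line 2 remove [pfpw,wlvi,pmmax] add [nyzvy] -> 5 lines: myx blv nyzvy gtcj cpdjh
Final line 3: nyzvy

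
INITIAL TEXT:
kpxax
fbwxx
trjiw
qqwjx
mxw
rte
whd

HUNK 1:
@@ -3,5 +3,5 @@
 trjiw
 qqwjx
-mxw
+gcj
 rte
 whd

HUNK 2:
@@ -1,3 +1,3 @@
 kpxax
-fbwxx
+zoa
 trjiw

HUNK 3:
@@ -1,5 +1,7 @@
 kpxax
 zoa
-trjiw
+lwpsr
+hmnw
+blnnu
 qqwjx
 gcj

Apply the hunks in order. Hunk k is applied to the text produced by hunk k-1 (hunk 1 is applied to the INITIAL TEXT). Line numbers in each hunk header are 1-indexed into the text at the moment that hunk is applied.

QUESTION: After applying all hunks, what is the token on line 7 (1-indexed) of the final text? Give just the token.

Hunk 1: at line 3 remove [mxw] add [gcj] -> 7 lines: kpxax fbwxx trjiw qqwjx gcj rte whd
Hunk 2: at line 1 remove [fbwxx] add [zoa] -> 7 lines: kpxax zoa trjiw qqwjx gcj rte whd
Hunk 3: at line 1 remove [trjiw] add [lwpsr,hmnw,blnnu] -> 9 lines: kpxax zoa lwpsr hmnw blnnu qqwjx gcj rte whd
Final line 7: gcj

Answer: gcj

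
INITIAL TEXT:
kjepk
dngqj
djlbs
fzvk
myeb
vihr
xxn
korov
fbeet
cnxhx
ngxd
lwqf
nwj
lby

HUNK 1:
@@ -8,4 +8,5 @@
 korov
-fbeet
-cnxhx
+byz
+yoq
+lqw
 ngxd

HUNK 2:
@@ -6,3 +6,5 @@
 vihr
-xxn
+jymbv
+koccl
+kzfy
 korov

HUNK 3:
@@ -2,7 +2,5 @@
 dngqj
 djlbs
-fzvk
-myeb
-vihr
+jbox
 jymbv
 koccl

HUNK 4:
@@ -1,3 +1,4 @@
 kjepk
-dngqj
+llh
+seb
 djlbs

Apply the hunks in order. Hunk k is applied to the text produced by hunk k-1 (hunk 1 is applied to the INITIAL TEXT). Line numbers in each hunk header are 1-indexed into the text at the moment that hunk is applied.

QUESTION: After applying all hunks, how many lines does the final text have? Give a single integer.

Answer: 16

Derivation:
Hunk 1: at line 8 remove [fbeet,cnxhx] add [byz,yoq,lqw] -> 15 lines: kjepk dngqj djlbs fzvk myeb vihr xxn korov byz yoq lqw ngxd lwqf nwj lby
Hunk 2: at line 6 remove [xxn] add [jymbv,koccl,kzfy] -> 17 lines: kjepk dngqj djlbs fzvk myeb vihr jymbv koccl kzfy korov byz yoq lqw ngxd lwqf nwj lby
Hunk 3: at line 2 remove [fzvk,myeb,vihr] add [jbox] -> 15 lines: kjepk dngqj djlbs jbox jymbv koccl kzfy korov byz yoq lqw ngxd lwqf nwj lby
Hunk 4: at line 1 remove [dngqj] add [llh,seb] -> 16 lines: kjepk llh seb djlbs jbox jymbv koccl kzfy korov byz yoq lqw ngxd lwqf nwj lby
Final line count: 16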